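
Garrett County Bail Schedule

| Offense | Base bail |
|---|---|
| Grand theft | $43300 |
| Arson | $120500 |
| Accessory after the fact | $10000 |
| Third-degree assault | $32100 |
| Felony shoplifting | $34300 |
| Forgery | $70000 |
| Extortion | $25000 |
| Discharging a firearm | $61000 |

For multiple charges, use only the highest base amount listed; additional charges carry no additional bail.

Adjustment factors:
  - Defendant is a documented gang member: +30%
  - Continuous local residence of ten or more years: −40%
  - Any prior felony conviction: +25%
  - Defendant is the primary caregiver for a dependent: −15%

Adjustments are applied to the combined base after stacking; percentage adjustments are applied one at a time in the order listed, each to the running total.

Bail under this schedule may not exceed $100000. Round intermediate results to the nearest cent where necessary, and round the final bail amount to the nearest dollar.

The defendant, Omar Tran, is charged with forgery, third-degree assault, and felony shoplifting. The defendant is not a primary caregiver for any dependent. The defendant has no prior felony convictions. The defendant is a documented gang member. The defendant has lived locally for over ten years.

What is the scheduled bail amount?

$54600

Base amounts from the schedule: forgery $70000; third-degree assault $32100; felony shoplifting $34300.
Stacking rule: use the highest base only. Highest is forgery at $70000. Combined base = $70000.
Defendant is a documented gang member (+30%): $70000 × 1.3 = $91000.
Continuous local residence of ten or more years (−40%): $91000 × 0.6 = $54600.
$54600 is within the $100000 maximum.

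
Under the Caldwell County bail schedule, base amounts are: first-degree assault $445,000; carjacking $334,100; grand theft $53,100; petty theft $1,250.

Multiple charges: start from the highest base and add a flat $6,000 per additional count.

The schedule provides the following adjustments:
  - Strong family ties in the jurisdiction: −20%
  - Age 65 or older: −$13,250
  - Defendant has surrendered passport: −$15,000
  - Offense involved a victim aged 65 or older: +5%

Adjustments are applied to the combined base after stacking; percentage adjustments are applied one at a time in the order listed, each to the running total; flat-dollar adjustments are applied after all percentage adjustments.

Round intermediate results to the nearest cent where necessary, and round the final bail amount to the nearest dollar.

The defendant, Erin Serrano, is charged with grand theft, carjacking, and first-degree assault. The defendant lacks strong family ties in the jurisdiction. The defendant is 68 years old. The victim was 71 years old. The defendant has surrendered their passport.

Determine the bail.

$451,600

Base amounts from the schedule: grand theft $53,100; carjacking $334,100; first-degree assault $445,000.
Stacking rule: highest base plus $6,000 per additional charge. Highest is first-degree assault at $445,000; 2 additional charges → +$12,000. Combined base = $457,000.
Offense involved a victim aged 65 or older (+5%): $457,000 × 1.05 = $479,850.
Age 65 or older (−$13,250 flat): $479,850 − $13,250 = $466,600.
Defendant has surrendered passport (−$15,000 flat): $466,600 − $15,000 = $451,600.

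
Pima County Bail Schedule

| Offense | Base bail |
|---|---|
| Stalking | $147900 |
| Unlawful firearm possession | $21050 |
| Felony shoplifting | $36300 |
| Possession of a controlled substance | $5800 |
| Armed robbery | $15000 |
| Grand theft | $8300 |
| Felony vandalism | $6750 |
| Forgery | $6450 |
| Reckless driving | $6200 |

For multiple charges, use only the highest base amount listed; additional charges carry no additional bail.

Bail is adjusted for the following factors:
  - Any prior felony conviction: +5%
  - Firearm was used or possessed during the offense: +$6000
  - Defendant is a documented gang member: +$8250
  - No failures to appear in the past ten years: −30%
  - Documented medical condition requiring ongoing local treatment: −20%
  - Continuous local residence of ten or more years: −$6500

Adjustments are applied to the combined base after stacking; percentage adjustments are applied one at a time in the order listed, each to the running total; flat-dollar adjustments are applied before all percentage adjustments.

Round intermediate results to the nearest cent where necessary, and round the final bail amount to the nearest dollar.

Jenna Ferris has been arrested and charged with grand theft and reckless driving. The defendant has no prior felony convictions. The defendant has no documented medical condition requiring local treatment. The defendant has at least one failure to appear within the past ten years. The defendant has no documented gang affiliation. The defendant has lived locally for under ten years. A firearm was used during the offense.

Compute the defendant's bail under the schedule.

Base amounts from the schedule: grand theft $8300; reckless driving $6200.
Stacking rule: use the highest base only. Highest is grand theft at $8300. Combined base = $8300.
Firearm was used or possessed during the offense (+$6000 flat): $8300 + $6000 = $14300.

$14300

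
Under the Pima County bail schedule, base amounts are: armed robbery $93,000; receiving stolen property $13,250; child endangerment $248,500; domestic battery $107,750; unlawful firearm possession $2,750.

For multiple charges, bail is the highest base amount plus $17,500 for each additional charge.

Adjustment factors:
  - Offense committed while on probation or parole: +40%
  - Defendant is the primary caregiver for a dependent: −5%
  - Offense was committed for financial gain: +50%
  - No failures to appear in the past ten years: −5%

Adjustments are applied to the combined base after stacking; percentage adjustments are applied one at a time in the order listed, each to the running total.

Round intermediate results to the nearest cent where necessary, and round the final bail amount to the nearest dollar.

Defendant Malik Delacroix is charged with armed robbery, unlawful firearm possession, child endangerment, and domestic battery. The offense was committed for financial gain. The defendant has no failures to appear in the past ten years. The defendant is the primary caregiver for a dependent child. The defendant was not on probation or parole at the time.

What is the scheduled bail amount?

$407,479

Base amounts from the schedule: armed robbery $93,000; unlawful firearm possession $2,750; child endangerment $248,500; domestic battery $107,750.
Stacking rule: highest base plus $17,500 per additional charge. Highest is child endangerment at $248,500; 3 additional charges → +$52,500. Combined base = $301,000.
Defendant is the primary caregiver for a dependent (−5%): $301,000 × 0.95 = $285,950.
Offense was committed for financial gain (+50%): $285,950 × 1.5 = $428,925.
No failures to appear in the past ten years (−5%): $428,925 × 0.95 = $407,478.75.
Rounded to the nearest dollar: $407,479.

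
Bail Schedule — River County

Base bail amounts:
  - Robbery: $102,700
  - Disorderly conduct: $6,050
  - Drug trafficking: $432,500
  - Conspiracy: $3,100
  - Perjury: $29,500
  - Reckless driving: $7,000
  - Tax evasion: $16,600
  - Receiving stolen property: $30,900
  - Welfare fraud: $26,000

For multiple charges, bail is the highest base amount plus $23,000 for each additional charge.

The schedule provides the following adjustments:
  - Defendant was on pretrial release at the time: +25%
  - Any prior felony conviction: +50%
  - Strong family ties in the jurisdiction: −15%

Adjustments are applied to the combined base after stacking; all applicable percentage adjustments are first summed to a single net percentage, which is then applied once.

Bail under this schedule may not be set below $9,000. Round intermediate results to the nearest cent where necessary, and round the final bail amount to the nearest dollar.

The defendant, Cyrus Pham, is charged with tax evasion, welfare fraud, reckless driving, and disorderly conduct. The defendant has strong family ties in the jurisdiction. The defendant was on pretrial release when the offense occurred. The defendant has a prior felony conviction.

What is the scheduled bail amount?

Base amounts from the schedule: tax evasion $16,600; welfare fraud $26,000; reckless driving $7,000; disorderly conduct $6,050.
Stacking rule: highest base plus $23,000 per additional charge. Highest is welfare fraud at $26,000; 3 additional charges → +$69,000. Combined base = $95,000.
Net percentage adjustment: +25% +50% −15% = +60%. $95,000 × 1.6 = $152,000.
$152,000 is at or above the $9,000 minimum.

$152,000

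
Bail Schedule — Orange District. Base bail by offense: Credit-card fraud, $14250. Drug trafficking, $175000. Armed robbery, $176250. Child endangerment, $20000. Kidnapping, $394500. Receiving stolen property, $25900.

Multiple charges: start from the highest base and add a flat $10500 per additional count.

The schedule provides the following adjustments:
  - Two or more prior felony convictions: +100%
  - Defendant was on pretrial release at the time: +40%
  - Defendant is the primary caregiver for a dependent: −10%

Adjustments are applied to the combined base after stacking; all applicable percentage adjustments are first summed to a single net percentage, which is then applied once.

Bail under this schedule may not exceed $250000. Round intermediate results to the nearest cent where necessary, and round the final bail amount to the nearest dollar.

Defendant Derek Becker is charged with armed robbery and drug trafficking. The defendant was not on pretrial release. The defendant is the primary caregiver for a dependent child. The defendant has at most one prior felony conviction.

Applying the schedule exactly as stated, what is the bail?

Base amounts from the schedule: armed robbery $176250; drug trafficking $175000.
Stacking rule: highest base plus $10500 per additional charge. Highest is armed robbery at $176250; 1 additional charge → +$10500. Combined base = $186750.
Defendant is the primary caregiver for a dependent (−10%): $186750 × 0.9 = $168075.
$168075 is within the $250000 maximum.

$168075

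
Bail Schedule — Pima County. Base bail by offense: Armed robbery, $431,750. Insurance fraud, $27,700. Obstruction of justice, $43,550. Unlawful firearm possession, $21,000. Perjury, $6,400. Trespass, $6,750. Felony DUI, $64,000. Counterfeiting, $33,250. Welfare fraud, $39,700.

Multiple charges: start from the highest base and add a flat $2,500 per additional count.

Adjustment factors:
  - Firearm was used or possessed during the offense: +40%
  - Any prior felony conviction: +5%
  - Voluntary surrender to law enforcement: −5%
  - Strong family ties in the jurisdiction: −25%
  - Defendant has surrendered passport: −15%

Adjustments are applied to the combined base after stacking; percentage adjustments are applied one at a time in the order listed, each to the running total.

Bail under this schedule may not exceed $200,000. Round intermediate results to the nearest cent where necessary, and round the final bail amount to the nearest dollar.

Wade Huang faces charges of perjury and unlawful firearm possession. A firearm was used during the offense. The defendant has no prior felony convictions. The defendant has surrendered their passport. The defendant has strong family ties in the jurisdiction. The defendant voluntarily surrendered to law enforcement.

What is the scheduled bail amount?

Base amounts from the schedule: perjury $6,400; unlawful firearm possession $21,000.
Stacking rule: highest base plus $2,500 per additional charge. Highest is unlawful firearm possession at $21,000; 1 additional charge → +$2,500. Combined base = $23,500.
Firearm was used or possessed during the offense (+40%): $23,500 × 1.4 = $32,900.
Voluntary surrender to law enforcement (−5%): $32,900 × 0.95 = $31,255.
Strong family ties in the jurisdiction (−25%): $31,255 × 0.75 = $23,441.25.
Defendant has surrendered passport (−15%): $23,441.25 × 0.85 = $19,925.06.
$19,925.06 is within the $200,000 maximum.
Rounded to the nearest dollar: $19,925.

$19,925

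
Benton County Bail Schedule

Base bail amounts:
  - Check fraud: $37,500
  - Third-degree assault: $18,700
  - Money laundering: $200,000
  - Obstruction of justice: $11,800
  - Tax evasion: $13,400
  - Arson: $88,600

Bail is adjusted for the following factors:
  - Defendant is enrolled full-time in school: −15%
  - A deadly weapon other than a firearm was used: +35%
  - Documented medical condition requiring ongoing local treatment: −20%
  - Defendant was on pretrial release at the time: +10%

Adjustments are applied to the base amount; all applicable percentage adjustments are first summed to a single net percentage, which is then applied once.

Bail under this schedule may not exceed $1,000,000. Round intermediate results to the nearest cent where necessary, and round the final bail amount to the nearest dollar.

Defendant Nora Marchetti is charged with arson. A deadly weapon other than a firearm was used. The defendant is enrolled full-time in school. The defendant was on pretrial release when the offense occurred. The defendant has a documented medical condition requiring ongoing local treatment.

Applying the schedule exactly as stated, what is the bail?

$97,460

Base amounts from the schedule: arson $88,600.
Single charge. Combined base = $88,600.
Net percentage adjustment: −15% +35% −20% +10% = +10%. $88,600 × 1.1 = $97,460.
$97,460 is within the $1,000,000 maximum.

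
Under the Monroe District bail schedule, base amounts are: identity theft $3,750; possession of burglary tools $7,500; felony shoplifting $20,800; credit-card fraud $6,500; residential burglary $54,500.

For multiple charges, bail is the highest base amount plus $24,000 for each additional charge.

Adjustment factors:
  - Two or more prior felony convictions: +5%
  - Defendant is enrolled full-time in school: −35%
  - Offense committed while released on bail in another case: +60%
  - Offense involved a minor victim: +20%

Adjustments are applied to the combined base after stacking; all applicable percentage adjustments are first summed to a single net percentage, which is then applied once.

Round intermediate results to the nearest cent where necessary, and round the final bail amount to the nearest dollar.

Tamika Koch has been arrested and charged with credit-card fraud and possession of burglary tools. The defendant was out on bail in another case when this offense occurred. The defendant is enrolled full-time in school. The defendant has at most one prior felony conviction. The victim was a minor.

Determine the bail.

Base amounts from the schedule: credit-card fraud $6,500; possession of burglary tools $7,500.
Stacking rule: highest base plus $24,000 per additional charge. Highest is possession of burglary tools at $7,500; 1 additional charge → +$24,000. Combined base = $31,500.
Net percentage adjustment: −35% +60% +20% = +45%. $31,500 × 1.45 = $45,675.

$45,675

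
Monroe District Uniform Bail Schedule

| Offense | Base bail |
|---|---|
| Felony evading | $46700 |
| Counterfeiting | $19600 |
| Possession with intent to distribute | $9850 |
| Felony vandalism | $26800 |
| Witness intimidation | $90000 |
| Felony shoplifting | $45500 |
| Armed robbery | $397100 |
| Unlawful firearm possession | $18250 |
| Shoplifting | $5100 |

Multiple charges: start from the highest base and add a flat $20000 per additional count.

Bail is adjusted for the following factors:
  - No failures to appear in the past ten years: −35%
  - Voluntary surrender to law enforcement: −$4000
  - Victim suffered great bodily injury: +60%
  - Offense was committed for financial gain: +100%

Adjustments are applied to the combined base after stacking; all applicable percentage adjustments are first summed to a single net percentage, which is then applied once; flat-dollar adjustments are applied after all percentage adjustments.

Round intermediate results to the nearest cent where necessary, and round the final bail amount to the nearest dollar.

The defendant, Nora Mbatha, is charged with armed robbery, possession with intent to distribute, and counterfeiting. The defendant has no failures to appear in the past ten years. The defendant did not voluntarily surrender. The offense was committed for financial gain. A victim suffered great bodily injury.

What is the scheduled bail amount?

$983475

Base amounts from the schedule: armed robbery $397100; possession with intent to distribute $9850; counterfeiting $19600.
Stacking rule: highest base plus $20000 per additional charge. Highest is armed robbery at $397100; 2 additional charges → +$40000. Combined base = $437100.
Net percentage adjustment: −35% +60% +100% = +125%. $437100 × 2.25 = $983475.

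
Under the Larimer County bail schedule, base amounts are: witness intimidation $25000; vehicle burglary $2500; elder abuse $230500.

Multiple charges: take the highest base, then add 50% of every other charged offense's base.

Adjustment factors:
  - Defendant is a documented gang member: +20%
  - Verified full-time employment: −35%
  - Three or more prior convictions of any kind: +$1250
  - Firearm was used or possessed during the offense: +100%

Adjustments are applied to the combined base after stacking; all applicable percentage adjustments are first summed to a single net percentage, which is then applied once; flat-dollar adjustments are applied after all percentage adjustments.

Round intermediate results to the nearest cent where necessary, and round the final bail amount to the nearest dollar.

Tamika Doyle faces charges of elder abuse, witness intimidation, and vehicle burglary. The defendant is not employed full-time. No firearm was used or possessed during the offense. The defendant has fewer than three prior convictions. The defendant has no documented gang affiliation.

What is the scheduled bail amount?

$244250

Base amounts from the schedule: elder abuse $230500; witness intimidation $25000; vehicle burglary $2500.
Stacking rule: highest base plus 50% of each additional charge. Highest is elder abuse at $230500. Additional: $25000 × 50% = $12500; $2500 × 50% = $1250. Combined base = $230500 + $13750 = $244250.
No adjustment factors apply to this defendant.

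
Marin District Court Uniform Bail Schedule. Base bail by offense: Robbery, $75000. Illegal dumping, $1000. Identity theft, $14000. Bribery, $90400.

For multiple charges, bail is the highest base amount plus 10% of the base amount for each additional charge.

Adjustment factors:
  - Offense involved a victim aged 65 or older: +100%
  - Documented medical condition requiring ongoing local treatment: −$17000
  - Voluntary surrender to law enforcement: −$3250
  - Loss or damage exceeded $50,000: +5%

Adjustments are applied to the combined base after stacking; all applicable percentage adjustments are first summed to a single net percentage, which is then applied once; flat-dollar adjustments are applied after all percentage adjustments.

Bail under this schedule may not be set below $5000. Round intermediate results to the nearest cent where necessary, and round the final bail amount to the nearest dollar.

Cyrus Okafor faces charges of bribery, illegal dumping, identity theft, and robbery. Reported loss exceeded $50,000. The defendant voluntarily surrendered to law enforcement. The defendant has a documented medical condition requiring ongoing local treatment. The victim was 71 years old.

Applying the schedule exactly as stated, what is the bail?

$183520

Base amounts from the schedule: bribery $90400; illegal dumping $1000; identity theft $14000; robbery $75000.
Stacking rule: highest base plus 10% of each additional charge. Highest is bribery at $90400. Additional: $1000 × 10% = $100; $14000 × 10% = $1400; $75000 × 10% = $7500. Combined base = $90400 + $9000 = $99400.
Net percentage adjustment: +100% +5% = +105%. $99400 × 2.05 = $203770.
Documented medical condition requiring ongoing local treatment (−$17000 flat): $203770 − $17000 = $186770.
Voluntary surrender to law enforcement (−$3250 flat): $186770 − $3250 = $183520.
$183520 is at or above the $5000 minimum.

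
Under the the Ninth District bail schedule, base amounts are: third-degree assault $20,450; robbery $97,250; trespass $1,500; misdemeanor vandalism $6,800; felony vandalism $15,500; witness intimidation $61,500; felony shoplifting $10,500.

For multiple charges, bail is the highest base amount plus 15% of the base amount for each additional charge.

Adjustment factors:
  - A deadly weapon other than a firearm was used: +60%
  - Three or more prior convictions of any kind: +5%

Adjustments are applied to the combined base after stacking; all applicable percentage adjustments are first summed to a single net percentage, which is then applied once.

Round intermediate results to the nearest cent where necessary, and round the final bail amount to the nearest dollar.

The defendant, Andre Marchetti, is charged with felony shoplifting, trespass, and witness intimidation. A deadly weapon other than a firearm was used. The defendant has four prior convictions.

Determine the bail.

$104,445

Base amounts from the schedule: felony shoplifting $10,500; trespass $1,500; witness intimidation $61,500.
Stacking rule: highest base plus 15% of each additional charge. Highest is witness intimidation at $61,500. Additional: $10,500 × 15% = $1,575; $1,500 × 15% = $225. Combined base = $61,500 + $1,800 = $63,300.
Net percentage adjustment: +60% +5% = +65%. $63,300 × 1.65 = $104,445.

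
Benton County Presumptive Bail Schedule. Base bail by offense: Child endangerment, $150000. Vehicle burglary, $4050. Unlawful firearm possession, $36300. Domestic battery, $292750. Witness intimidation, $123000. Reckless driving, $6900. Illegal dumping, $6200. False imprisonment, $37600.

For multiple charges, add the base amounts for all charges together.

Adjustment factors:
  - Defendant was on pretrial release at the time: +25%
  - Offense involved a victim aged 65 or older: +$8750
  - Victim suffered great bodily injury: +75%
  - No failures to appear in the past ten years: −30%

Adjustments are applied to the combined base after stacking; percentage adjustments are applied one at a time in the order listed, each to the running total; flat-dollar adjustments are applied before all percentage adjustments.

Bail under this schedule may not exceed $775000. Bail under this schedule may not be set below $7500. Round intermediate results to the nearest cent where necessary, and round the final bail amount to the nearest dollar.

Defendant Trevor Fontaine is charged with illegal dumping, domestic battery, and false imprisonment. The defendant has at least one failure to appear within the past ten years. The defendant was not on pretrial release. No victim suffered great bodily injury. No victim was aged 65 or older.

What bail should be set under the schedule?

Base amounts from the schedule: illegal dumping $6200; domestic battery $292750; false imprisonment $37600.
Stacking rule: sum of all bases. $6200 + $292750 + $37600 = $336550.
No adjustment factors apply to this defendant.
$336550 is within the $775000 maximum.
$336550 is at or above the $7500 minimum.

$336550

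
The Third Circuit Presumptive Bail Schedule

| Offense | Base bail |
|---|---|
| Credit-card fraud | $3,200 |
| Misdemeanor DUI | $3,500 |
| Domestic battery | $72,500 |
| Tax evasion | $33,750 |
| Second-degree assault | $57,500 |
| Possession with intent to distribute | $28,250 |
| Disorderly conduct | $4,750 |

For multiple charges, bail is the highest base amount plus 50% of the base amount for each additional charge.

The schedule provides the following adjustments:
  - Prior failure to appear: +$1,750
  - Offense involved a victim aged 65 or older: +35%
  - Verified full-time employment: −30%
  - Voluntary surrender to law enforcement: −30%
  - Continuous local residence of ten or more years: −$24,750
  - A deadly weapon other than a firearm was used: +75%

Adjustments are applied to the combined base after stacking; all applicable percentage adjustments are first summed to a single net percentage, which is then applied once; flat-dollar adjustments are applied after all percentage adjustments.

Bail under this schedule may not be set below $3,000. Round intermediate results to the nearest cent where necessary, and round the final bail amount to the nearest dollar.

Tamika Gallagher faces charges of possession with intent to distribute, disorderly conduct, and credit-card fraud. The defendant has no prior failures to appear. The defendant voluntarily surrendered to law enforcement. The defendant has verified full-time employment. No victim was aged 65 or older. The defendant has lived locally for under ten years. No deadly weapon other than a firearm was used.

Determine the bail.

Base amounts from the schedule: possession with intent to distribute $28,250; disorderly conduct $4,750; credit-card fraud $3,200.
Stacking rule: highest base plus 50% of each additional charge. Highest is possession with intent to distribute at $28,250. Additional: $4,750 × 50% = $2,375; $3,200 × 50% = $1,600. Combined base = $28,250 + $3,975 = $32,225.
Net percentage adjustment: −30% −30% = −60%. $32,225 × 0.4 = $12,890.
$12,890 is at or above the $3,000 minimum.

$12,890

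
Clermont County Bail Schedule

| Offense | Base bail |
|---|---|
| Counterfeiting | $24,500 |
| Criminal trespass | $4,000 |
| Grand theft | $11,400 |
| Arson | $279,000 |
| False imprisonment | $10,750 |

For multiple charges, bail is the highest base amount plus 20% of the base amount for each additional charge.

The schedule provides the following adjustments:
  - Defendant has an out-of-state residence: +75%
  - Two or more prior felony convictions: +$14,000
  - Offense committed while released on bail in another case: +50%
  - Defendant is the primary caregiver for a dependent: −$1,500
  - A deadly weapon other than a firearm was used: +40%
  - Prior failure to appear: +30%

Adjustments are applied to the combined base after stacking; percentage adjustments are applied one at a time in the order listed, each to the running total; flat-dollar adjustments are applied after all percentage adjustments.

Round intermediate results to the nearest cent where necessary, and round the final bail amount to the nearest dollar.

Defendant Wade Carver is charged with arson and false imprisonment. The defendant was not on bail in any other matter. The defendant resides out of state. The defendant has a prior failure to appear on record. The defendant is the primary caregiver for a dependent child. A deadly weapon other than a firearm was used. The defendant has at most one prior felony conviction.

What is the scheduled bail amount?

Base amounts from the schedule: arson $279,000; false imprisonment $10,750.
Stacking rule: highest base plus 20% of each additional charge. Highest is arson at $279,000. Additional: $10,750 × 20% = $2,150. Combined base = $279,000 + $2,150 = $281,150.
Defendant has an out-of-state residence (+75%): $281,150 × 1.75 = $492,012.50.
A deadly weapon other than a firearm was used (+40%): $492,012.50 × 1.4 = $688,817.50.
Prior failure to appear (+30%): $688,817.50 × 1.3 = $895,462.75.
Defendant is the primary caregiver for a dependent (−$1,500 flat): $895,462.75 − $1,500 = $893,962.75.
Rounded to the nearest dollar: $893,963.

$893,963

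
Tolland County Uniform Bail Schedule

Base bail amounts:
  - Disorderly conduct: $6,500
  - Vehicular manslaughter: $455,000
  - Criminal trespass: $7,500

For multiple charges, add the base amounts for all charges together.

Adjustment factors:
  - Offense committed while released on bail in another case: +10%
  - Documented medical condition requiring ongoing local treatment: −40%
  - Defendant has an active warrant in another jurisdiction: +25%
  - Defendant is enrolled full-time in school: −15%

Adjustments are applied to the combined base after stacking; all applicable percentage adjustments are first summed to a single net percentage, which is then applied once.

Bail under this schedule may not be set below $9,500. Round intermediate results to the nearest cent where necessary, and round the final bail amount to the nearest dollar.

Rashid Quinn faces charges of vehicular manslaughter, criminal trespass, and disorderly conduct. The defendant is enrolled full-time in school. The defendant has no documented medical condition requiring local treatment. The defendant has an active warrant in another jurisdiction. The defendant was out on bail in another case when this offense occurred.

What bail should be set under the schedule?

Base amounts from the schedule: vehicular manslaughter $455,000; criminal trespass $7,500; disorderly conduct $6,500.
Stacking rule: sum of all bases. $455,000 + $7,500 + $6,500 = $469,000.
Net percentage adjustment: +10% +25% −15% = +20%. $469,000 × 1.2 = $562,800.
$562,800 is at or above the $9,500 minimum.

$562,800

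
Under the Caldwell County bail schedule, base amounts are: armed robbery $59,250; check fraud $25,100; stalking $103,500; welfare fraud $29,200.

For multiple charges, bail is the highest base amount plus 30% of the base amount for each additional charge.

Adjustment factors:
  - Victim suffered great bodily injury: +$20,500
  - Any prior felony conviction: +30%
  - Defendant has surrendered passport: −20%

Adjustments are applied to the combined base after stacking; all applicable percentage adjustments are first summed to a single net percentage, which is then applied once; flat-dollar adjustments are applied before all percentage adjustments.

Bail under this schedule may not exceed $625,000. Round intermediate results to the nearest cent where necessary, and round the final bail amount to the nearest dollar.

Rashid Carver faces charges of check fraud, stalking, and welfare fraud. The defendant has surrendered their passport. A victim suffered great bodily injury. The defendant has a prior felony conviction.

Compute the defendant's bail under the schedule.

$154,319

Base amounts from the schedule: check fraud $25,100; stalking $103,500; welfare fraud $29,200.
Stacking rule: highest base plus 30% of each additional charge. Highest is stalking at $103,500. Additional: $25,100 × 30% = $7,530; $29,200 × 30% = $8,760. Combined base = $103,500 + $16,290 = $119,790.
Victim suffered great bodily injury (+$20,500 flat): $119,790 + $20,500 = $140,290.
Net percentage adjustment: +30% −20% = +10%. $140,290 × 1.1 = $154,319.
$154,319 is within the $625,000 maximum.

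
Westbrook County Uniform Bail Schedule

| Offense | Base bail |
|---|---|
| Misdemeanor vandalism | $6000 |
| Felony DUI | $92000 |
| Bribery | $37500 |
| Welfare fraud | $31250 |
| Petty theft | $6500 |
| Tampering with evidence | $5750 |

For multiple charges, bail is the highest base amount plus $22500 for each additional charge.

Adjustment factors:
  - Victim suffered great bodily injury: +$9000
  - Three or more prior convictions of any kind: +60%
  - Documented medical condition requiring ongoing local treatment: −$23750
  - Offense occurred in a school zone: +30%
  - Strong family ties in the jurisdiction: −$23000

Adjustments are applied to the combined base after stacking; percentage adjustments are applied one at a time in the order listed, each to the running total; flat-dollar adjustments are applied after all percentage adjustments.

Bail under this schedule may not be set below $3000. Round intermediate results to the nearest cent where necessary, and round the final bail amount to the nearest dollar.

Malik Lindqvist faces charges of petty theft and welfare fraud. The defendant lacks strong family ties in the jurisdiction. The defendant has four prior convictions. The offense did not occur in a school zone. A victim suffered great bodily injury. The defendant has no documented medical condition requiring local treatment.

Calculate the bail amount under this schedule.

$95000

Base amounts from the schedule: petty theft $6500; welfare fraud $31250.
Stacking rule: highest base plus $22500 per additional charge. Highest is welfare fraud at $31250; 1 additional charge → +$22500. Combined base = $53750.
Three or more prior convictions of any kind (+60%): $53750 × 1.6 = $86000.
Victim suffered great bodily injury (+$9000 flat): $86000 + $9000 = $95000.
$95000 is at or above the $3000 minimum.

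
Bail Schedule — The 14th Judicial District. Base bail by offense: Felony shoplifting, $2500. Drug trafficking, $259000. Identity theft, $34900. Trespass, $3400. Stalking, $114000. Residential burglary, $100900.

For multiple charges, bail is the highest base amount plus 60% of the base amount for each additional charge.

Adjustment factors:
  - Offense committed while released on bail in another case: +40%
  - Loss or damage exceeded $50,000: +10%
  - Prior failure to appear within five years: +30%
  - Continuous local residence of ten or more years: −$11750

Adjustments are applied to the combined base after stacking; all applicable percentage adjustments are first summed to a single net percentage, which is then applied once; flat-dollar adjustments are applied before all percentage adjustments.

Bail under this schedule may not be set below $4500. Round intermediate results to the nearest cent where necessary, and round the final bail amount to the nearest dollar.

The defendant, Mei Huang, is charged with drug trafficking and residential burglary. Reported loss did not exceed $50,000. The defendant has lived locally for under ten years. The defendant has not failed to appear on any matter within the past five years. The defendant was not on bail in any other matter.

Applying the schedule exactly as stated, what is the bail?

Base amounts from the schedule: drug trafficking $259000; residential burglary $100900.
Stacking rule: highest base plus 60% of each additional charge. Highest is drug trafficking at $259000. Additional: $100900 × 60% = $60540. Combined base = $259000 + $60540 = $319540.
No adjustment factors apply to this defendant.
$319540 is at or above the $4500 minimum.

$319540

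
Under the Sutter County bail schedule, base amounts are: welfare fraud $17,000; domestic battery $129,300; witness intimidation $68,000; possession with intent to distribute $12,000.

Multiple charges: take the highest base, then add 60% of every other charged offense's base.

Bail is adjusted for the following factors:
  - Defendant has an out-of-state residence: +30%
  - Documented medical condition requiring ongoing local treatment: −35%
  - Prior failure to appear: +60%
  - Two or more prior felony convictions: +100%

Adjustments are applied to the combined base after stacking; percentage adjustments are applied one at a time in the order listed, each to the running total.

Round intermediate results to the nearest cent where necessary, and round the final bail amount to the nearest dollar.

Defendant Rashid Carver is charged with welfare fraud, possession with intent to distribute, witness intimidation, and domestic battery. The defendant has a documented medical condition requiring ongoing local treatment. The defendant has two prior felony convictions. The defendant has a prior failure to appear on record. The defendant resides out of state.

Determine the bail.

Base amounts from the schedule: welfare fraud $17,000; possession with intent to distribute $12,000; witness intimidation $68,000; domestic battery $129,300.
Stacking rule: highest base plus 60% of each additional charge. Highest is domestic battery at $129,300. Additional: $17,000 × 60% = $10,200; $12,000 × 60% = $7,200; $68,000 × 60% = $40,800. Combined base = $129,300 + $58,200 = $187,500.
Defendant has an out-of-state residence (+30%): $187,500 × 1.3 = $243,750.
Documented medical condition requiring ongoing local treatment (−35%): $243,750 × 0.65 = $158,437.50.
Prior failure to appear (+60%): $158,437.50 × 1.6 = $253,500.
Two or more prior felony convictions (+100%): $253,500 × 2 = $507,000.

$507,000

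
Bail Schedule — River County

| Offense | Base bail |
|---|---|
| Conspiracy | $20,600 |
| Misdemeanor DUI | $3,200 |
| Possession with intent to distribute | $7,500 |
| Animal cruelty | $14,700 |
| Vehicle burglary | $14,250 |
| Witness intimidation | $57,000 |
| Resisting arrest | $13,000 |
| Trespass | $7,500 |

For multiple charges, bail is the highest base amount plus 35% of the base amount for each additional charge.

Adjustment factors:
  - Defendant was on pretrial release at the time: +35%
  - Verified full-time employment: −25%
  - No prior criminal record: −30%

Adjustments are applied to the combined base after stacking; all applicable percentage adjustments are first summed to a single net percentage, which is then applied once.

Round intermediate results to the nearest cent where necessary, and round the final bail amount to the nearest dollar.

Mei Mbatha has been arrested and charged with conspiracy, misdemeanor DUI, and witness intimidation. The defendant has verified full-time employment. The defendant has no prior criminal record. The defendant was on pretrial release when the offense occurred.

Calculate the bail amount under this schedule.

Base amounts from the schedule: conspiracy $20,600; misdemeanor DUI $3,200; witness intimidation $57,000.
Stacking rule: highest base plus 35% of each additional charge. Highest is witness intimidation at $57,000. Additional: $20,600 × 35% = $7,210; $3,200 × 35% = $1,120. Combined base = $57,000 + $8,330 = $65,330.
Net percentage adjustment: +35% −25% −30% = −20%. $65,330 × 0.8 = $52,264.

$52,264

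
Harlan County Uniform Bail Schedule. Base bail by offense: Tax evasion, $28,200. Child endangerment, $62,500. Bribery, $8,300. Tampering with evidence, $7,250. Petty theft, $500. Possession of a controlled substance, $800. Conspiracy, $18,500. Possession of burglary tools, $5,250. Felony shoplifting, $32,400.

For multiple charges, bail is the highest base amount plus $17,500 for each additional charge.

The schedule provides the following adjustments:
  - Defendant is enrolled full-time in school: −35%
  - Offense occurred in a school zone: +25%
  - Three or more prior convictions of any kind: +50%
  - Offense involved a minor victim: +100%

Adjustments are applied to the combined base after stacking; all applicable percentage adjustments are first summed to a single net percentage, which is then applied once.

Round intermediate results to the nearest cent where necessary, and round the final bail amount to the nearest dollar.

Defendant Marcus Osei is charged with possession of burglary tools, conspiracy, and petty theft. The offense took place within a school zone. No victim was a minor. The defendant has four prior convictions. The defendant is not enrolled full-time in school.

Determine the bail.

Base amounts from the schedule: possession of burglary tools $5,250; conspiracy $18,500; petty theft $500.
Stacking rule: highest base plus $17,500 per additional charge. Highest is conspiracy at $18,500; 2 additional charges → +$35,000. Combined base = $53,500.
Net percentage adjustment: +25% +50% = +75%. $53,500 × 1.75 = $93,625.

$93,625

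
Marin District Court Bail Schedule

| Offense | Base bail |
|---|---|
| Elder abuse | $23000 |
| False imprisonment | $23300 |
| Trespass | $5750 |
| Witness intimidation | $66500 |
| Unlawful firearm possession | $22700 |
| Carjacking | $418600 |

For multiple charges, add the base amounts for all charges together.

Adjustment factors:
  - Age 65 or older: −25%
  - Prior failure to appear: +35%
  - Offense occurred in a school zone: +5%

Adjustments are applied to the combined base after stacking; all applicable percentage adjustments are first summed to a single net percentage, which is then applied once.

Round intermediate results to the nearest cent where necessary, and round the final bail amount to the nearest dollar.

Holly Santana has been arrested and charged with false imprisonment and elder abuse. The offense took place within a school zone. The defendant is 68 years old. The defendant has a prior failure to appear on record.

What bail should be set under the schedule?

Base amounts from the schedule: false imprisonment $23300; elder abuse $23000.
Stacking rule: sum of all bases. $23300 + $23000 = $46300.
Net percentage adjustment: −25% +35% +5% = +15%. $46300 × 1.15 = $53245.

$53245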